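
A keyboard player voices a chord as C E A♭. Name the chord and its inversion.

Ab augmented, first inversion

The distinct note names are C, E, Ab. Stacked in thirds they read Ab–C–E, which is an augmented triad on Ab.
C is the third of Ab augmented; third in the bass means first inversion (figured bass 6).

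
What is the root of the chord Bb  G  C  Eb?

C

Reordering Bb, G, C, Eb into stacked thirds gives C–Eb–G–Bb; the bottom of that stack, C, is the root.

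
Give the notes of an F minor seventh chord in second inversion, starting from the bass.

Spelling F minor seventh: F–Ab–C–Eb. In second inversion the fifth is bass, giving C, Eb, F, Ab from the bottom.

C, Eb, F, Ab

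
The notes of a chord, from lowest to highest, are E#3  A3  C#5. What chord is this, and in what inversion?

A augmented, second inversion

The distinct note names are E#, A, C#. Stacked in thirds they read A–C#–E#, which is an augmented triad on A.
The lowest note is E#, the fifth of the chord, so this is second inversion (figured bass 6/4).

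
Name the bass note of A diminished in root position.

The root of A diminished (A–C–Eb) is A; that is the bass in root position.

A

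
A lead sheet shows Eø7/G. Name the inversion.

first inversion

Eø7/G means E half-diminished seventh with G in the bass. G is the third of E half-diminished seventh (E–G–Bb–D), so this is first inversion.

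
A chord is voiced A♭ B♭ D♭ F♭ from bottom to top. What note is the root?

Reordering Ab, Bb, Db, Fb into stacked thirds gives Bb–Db–Fb–Ab; the bottom of that stack, Bb, is the root.

Bb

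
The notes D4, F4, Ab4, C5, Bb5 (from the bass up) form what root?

Bb

D, F, Ab, C, Bb are the tones of a Bb dominant ninth chord (Bb–D–F–Ab–C), making Bb the root.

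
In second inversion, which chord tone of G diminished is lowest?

Db

In second inversion the fifth is lowest. For G diminished (G–Bb–Db) that is Db.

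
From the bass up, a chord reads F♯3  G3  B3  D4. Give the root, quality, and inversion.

The pitch classes F#, G, B, D arrange in thirds as G–B–D–F#: a G major seventh chord.
With the seventh (F#) in the bass, the chord is in third inversion (figured bass 4/2).

G major seventh, third inversion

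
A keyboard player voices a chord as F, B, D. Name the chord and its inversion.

B diminished, second inversion

The pitch classes F, B, D arrange in thirds as B–D–F: a B diminished triad.
F is the fifth of B diminished; fifth in the bass means second inversion (figured bass 6/4).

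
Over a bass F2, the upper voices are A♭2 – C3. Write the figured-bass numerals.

5/3

The notes F, Ab, C stack in thirds as F–Ab–C — an F minor triad. The bass F is the root, so this is root position: figured 5/3.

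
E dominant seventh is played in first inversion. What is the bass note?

In first inversion the third is lowest. For E dominant seventh (E–G#–B–D) that is G#.

G#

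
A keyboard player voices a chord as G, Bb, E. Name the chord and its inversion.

E diminished, first inversion

The pitch classes G, Bb, E arrange in thirds as E–G–Bb: an E diminished triad.
The lowest note is G, the third of the chord, so this is first inversion (figured bass 6).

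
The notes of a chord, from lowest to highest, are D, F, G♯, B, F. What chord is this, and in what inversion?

The distinct note names are D, F, G#, B. Stacked in thirds they read G#–B–D–F, which is a diminished seventh chord on G#.
D is the fifth of G# diminished seventh; fifth in the bass means second inversion (figured bass 4/3).

G# diminished seventh, second inversion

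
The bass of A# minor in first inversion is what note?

C#

The third of A# minor (A#–C#–E#) is C#; that is the bass in first inversion.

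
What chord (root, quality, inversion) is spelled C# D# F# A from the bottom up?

The distinct note names are C#, D#, F#, A. Stacked in thirds they read D#–F#–A–C#, which is a half-diminished seventh chord on D#.
C# is the seventh of D# half-diminished seventh; seventh in the bass means third inversion (figured bass 4/2).

D# half-diminished seventh, third inversion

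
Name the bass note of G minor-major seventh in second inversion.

In second inversion the fifth is lowest. For G minor-major seventh (G–Bb–D–F#) that is D.

D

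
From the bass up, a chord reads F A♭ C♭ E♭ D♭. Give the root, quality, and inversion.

Db dominant ninth, first inversion

The distinct note names are F, Ab, Cb, Eb, Db. Stacked in thirds they read Db–F–Ab–Cb–Eb, which is a dominant ninth chord on Db.
F is the third of Db dominant ninth; third in the bass means first inversion.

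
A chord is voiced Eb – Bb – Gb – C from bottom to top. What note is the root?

Reordering Eb, Bb, Gb, C into stacked thirds gives C–Eb–Gb–Bb; the bottom of that stack, C, is the root.

C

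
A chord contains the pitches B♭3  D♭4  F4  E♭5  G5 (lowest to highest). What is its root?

Eb

Bb, Db, F, Eb, G are the tones of an Eb dominant ninth chord (Eb–G–Bb–Db–F), making Eb the root.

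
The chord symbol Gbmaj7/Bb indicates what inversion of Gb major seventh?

first inversion

Gbmaj7/Bb means Gb major seventh with Bb in the bass. Bb is the third of Gb major seventh (Gb–Bb–Db–F), so this is first inversion.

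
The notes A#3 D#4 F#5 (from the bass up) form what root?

The distinct letter names are A#, D#, F#. Arranged as a stack of thirds they read D#–F#–A#, so D# is the root (a D# minor triad).

D#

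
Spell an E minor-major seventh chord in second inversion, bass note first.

B, D#, E, G

Spelling E minor-major seventh: E–G–B–D#. In second inversion the fifth is bass, giving B, D#, E, G from the bottom.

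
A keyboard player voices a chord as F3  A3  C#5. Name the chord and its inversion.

F augmented, root position

Reducing to letter names: F, A, C#. These stack in thirds as F–A–C# — an F augmented triad.
F is the root of F augmented; root in the bass means root position (figured bass 5/3).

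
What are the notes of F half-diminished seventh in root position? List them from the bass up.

The chord tones are F–Ab–Cb–Eb. With the root (F) lowest for root position: F, Ab, Cb, Eb.

F, Ab, Cb, Eb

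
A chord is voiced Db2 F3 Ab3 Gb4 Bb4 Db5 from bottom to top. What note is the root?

Gb

Reordering Db, F, Ab, Gb, Bb into stacked thirds gives Gb–Bb–Db–F–Ab; the bottom of that stack, Gb, is the root.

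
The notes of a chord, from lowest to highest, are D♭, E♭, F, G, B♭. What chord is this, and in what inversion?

Eb dominant ninth, third inversion

The distinct note names are Db, Eb, F, G, Bb. Stacked in thirds they read Eb–G–Bb–Db–F, which is a dominant ninth chord on Eb.
With the seventh (Db) in the bass, the chord is in third inversion.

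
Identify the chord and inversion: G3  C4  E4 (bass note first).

C major, second inversion

The distinct note names are G, C, E. Stacked in thirds they read C–E–G, which is a major triad on C.
G is the fifth of C major; fifth in the bass means second inversion (figured bass 6/4).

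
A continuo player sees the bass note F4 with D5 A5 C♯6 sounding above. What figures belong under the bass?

The notes F, D, A, C# stack in thirds as D–F–A–C# — a D minor-major seventh chord. The bass F is the third, so this is first inversion: figured 6/5.

6/5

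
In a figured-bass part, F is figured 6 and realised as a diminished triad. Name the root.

D

The figures 6 mean the third of the chord is in the bass. If F is the third of a diminished triad, the root is D (chord tones D–F–Ab).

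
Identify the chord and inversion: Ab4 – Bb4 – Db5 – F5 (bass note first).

Bb minor seventh, third inversion

The distinct note names are Ab, Bb, Db, F. Stacked in thirds they read Bb–Db–F–Ab, which is a minor seventh chord on Bb.
With the seventh (Ab) in the bass, the chord is in third inversion (figured bass 4/2).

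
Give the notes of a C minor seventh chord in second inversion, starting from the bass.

Spelling C minor seventh: C–Eb–G–Bb. In second inversion the fifth is bass, giving G, Bb, C, Eb from the bottom.

G, Bb, C, Eb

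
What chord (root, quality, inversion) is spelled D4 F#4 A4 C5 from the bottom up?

D dominant seventh, root position

The distinct note names are D, F#, A, C. Stacked in thirds they read D–F#–A–C, which is a dominant seventh chord on D.
With the root (D) in the bass, the chord is in root position (figured bass 7).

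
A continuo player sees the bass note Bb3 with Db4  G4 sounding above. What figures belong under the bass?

The notes Bb, Db, G stack in thirds as G–Bb–Db — a G diminished triad. The bass Bb is the third, so this is first inversion: figured 6.

6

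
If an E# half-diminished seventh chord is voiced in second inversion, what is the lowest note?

In second inversion the fifth is lowest. For E# half-diminished seventh (E#–G#–B–D#) that is B.

B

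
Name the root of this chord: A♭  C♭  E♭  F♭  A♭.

Ab, Cb, Eb, Fb are the tones of an Fb major seventh chord (Fb–Ab–Cb–Eb), making Fb the root.

Fb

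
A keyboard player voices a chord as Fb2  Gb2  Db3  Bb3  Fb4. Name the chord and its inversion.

Gb dominant seventh, third inversion

The distinct note names are Fb, Gb, Db, Bb. Stacked in thirds they read Gb–Bb–Db–Fb, which is a dominant seventh chord on Gb.
The lowest note is Fb, the seventh of the chord, so this is third inversion (figured bass 4/2).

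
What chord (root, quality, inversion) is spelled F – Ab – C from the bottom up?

Reducing to letter names: F, Ab, C. These stack in thirds as F–Ab–C — an F minor triad.
With the root (F) in the bass, the chord is in root position (figured bass 5/3).

F minor, root position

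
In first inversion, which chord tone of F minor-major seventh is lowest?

F minor-major seventh is F–Ab–C–E. First inversion places the third in the bass: Ab.

Ab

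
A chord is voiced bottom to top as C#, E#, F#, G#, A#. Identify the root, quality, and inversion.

F# major ninth, second inversion

Reducing to letter names: C#, E#, F#, G#, A#. These stack in thirds as F#–A#–C#–E#–G# — an F# major ninth chord.
C# is the fifth of F# major ninth; fifth in the bass means second inversion.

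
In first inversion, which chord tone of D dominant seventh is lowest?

The third of D dominant seventh (D–F#–A–C) is F#; that is the bass in first inversion.

F#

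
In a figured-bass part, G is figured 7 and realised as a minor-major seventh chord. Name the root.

The figures 7 mean the root of the chord is in the bass. If G is the root of a minor-major seventh chord, the root is G (chord tones G–Bb–D–F#).

G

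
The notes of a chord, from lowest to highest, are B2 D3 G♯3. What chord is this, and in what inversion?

G# diminished, first inversion

The pitch classes B, D, G# arrange in thirds as G#–B–D: a G# diminished triad.
B is the third of G# diminished; third in the bass means first inversion (figured bass 6).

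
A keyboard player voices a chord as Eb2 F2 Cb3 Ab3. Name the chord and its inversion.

F half-diminished seventh, third inversion

The distinct note names are Eb, F, Cb, Ab. Stacked in thirds they read F–Ab–Cb–Eb, which is a half-diminished seventh chord on F.
Eb is the seventh of F half-diminished seventh; seventh in the bass means third inversion (figured bass 4/2).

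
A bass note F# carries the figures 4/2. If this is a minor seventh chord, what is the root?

The figures 4/2 mean the seventh of the chord is in the bass. If F# is the seventh of a minor seventh chord, the root is G# (chord tones G#–B–D#–F#).

G#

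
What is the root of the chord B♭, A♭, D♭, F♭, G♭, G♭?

The distinct letter names are Bb, Ab, Db, Fb, Gb. Arranged as a stack of thirds they read Gb–Bb–Db–Fb–Ab, so Gb is the root (a Gb dominant ninth chord).

Gb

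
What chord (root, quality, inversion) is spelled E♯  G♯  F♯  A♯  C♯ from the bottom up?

The pitch classes E#, G#, F#, A#, C# arrange in thirds as F#–A#–C#–E#–G#: an F# major ninth chord.
With the seventh (E#) in the bass, the chord is in third inversion.

F# major ninth, third inversion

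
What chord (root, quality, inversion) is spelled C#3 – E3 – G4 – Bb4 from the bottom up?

C# diminished seventh, root position

Reducing to letter names: C#, E, G, Bb. These stack in thirds as C#–E–G–Bb — a C# diminished seventh chord.
With the root (C#) in the bass, the chord is in root position (figured bass 7).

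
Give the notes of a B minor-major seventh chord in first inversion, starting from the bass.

Spelling B minor-major seventh: B–D–F#–A#. In first inversion the third is bass, giving D, F#, A#, B from the bottom.

D, F#, A#, B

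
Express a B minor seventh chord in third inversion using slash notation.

Third inversion of B minor seventh has the seventh (A) in the bass. As a slash chord: Bm7/A.

Bm7/A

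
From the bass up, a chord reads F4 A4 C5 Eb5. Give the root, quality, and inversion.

Reducing to letter names: F, A, C, Eb. These stack in thirds as F–A–C–Eb — an F dominant seventh chord.
The lowest note is F, the root of the chord, so this is root position (figured bass 7).

F dominant seventh, root position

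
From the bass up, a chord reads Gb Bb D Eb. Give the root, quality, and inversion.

Eb minor-major seventh, first inversion

The pitch classes Gb, Bb, D, Eb arrange in thirds as Eb–Gb–Bb–D: an Eb minor-major seventh chord.
With the third (Gb) in the bass, the chord is in first inversion (figured bass 6/5).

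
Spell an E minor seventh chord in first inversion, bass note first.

G, B, D, E

E minor seventh is E–G–B–D. First inversion puts the third (G) in the bass, with the remaining tones above: G, B, D, E.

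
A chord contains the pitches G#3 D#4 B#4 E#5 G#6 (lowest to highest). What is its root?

E#

The distinct letter names are G#, D#, B#, E#. Arranged as a stack of thirds they read E#–G#–B#–D#, so E# is the root (an E# minor seventh chord).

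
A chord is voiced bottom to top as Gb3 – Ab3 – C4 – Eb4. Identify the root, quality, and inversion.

The distinct note names are Gb, Ab, C, Eb. Stacked in thirds they read Ab–C–Eb–Gb, which is a dominant seventh chord on Ab.
With the seventh (Gb) in the bass, the chord is in third inversion (figured bass 4/2).

Ab dominant seventh, third inversion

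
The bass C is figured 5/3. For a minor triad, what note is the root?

C

The figures 5/3 mean the root of the chord is in the bass. If C is the root of a minor triad, the root is C (chord tones C–Eb–G).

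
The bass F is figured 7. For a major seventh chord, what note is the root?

F

The figures 7 mean the root of the chord is in the bass. If F is the root of a major seventh chord, the root is F (chord tones F–A–C–E).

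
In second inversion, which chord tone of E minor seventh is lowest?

The fifth of E minor seventh (E–G–B–D) is B; that is the bass in second inversion.

B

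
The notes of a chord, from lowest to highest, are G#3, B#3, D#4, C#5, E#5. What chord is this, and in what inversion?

The distinct note names are G#, B#, D#, C#, E#. Stacked in thirds they read C#–E#–G#–B#–D#, which is a major ninth chord on C#.
With the fifth (G#) in the bass, the chord is in second inversion.

C# major ninth, second inversion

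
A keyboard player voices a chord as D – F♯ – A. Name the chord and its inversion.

The distinct note names are D, F#, A. Stacked in thirds they read D–F#–A, which is a major triad on D.
With the root (D) in the bass, the chord is in root position (figured bass 5/3).

D major, root position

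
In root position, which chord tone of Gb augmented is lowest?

Gb augmented is Gb–Bb–D. Root position places the root in the bass: Gb.

Gb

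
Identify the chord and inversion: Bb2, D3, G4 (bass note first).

G minor, first inversion

Reducing to letter names: Bb, D, G. These stack in thirds as G–Bb–D — a G minor triad.
The lowest note is Bb, the third of the chord, so this is first inversion (figured bass 6).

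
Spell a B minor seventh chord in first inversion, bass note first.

D, F#, A, B

Spelling B minor seventh: B–D–F#–A. In first inversion the third is bass, giving D, F#, A, B from the bottom.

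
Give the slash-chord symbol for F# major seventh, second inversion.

Second inversion of F# major seventh has the fifth (C#) in the bass. As a slash chord: F#maj7/C#.

F#maj7/C#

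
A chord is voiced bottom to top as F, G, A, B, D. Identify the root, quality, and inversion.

The pitch classes F, G, A, B, D arrange in thirds as G–B–D–F–A: a G dominant ninth chord.
With the seventh (F) in the bass, the chord is in third inversion.

G dominant ninth, third inversion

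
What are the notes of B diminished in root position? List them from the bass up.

B diminished is B–D–F. Root position puts the root (B) in the bass, with the remaining tones above: B, D, F.

B, D, F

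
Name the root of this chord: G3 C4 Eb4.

C

The distinct letter names are G, C, Eb. Arranged as a stack of thirds they read C–Eb–G, so C is the root (a C minor triad).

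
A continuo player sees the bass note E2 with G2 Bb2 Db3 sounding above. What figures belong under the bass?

7

The notes E, G, Bb, Db stack in thirds as E–G–Bb–Db — an E diminished seventh chord. The bass E is the root, so this is root position: figured 7.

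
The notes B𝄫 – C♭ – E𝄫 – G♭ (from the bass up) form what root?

The distinct letter names are Bbb, Cb, Ebb, Gb. Arranged as a stack of thirds they read Cb–Ebb–Gb–Bbb, so Cb is the root (a Cb minor seventh chord).

Cb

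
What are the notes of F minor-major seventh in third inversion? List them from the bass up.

E, F, Ab, C

F minor-major seventh is F–Ab–C–E. Third inversion puts the seventh (E) in the bass, with the remaining tones above: E, F, Ab, C.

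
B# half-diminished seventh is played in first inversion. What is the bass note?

In first inversion the third is lowest. For B# half-diminished seventh (B#–D#–F#–A#) that is D#.

D#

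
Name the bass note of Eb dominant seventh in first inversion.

G

The third of Eb dominant seventh (Eb–G–Bb–Db) is G; that is the bass in first inversion.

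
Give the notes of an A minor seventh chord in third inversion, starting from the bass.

G, A, C, E

A minor seventh is A–C–E–G. Third inversion puts the seventh (G) in the bass, with the remaining tones above: G, A, C, E.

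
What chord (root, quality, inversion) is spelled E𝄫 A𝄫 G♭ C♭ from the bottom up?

Abb major seventh, second inversion

Reducing to letter names: Ebb, Abb, Gb, Cb. These stack in thirds as Abb–Cb–Ebb–Gb — an Abb major seventh chord.
Ebb is the fifth of Abb major seventh; fifth in the bass means second inversion (figured bass 4/3).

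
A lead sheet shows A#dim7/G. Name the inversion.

A#dim7/G means A# diminished seventh with G in the bass. G is the seventh of A# diminished seventh (A#–C#–E–G), so this is third inversion.

third inversion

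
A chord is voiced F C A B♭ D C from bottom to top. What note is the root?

Reordering F, C, A, Bb, D into stacked thirds gives Bb–D–F–A–C; the bottom of that stack, Bb, is the root.

Bb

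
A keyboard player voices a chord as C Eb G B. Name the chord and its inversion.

The pitch classes C, Eb, G, B arrange in thirds as C–Eb–G–B: a C minor-major seventh chord.
The lowest note is C, the root of the chord, so this is root position (figured bass 7).

C minor-major seventh, root position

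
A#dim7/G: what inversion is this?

A#dim7/G means A# diminished seventh with G in the bass. G is the seventh of A# diminished seventh (A#–C#–E–G), so this is third inversion.

third inversion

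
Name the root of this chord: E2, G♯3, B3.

Reordering E, G#, B into stacked thirds gives E–G#–B; the bottom of that stack, E, is the root.

E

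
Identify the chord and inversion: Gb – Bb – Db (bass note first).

Reducing to letter names: Gb, Bb, Db. These stack in thirds as Gb–Bb–Db — a Gb major triad.
Gb is the root of Gb major; root in the bass means root position (figured bass 5/3).

Gb major, root position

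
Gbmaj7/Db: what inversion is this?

second inversion

Gbmaj7/Db means Gb major seventh with Db in the bass. Db is the fifth of Gb major seventh (Gb–Bb–Db–F), so this is second inversion.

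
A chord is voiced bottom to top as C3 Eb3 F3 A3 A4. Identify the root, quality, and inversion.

The distinct note names are C, Eb, F, A. Stacked in thirds they read F–A–C–Eb, which is a dominant seventh chord on F.
The lowest note is C, the fifth of the chord, so this is second inversion (figured bass 4/3).

F dominant seventh, second inversion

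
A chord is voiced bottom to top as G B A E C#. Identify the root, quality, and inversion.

The pitch classes G, B, A, E, C# arrange in thirds as A–C#–E–G–B: an A dominant ninth chord.
With the seventh (G) in the bass, the chord is in third inversion.

A dominant ninth, third inversion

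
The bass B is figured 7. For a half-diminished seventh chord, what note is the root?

The figures 7 mean the root of the chord is in the bass. If B is the root of a half-diminished seventh chord, the root is B (chord tones B–D–F–A).

B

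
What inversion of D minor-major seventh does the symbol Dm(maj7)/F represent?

Dm(maj7)/F means D minor-major seventh with F in the bass. F is the third of D minor-major seventh (D–F–A–C#), so this is first inversion.

first inversion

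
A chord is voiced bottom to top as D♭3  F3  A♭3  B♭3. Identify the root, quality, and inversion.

The distinct note names are Db, F, Ab, Bb. Stacked in thirds they read Bb–Db–F–Ab, which is a minor seventh chord on Bb.
With the third (Db) in the bass, the chord is in first inversion (figured bass 6/5).

Bb minor seventh, first inversion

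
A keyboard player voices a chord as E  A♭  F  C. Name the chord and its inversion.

The distinct note names are E, Ab, F, C. Stacked in thirds they read F–Ab–C–E, which is a minor-major seventh chord on F.
With the seventh (E) in the bass, the chord is in third inversion (figured bass 4/2).

F minor-major seventh, third inversion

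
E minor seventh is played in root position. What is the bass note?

E

The root of E minor seventh (E–G–B–D) is E; that is the bass in root position.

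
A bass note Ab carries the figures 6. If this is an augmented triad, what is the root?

The figures 6 mean the third of the chord is in the bass. If Ab is the third of an augmented triad, the root is Fb (chord tones Fb–Ab–C).

Fb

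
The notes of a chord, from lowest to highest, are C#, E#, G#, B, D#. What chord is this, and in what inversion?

Reducing to letter names: C#, E#, G#, B, D#. These stack in thirds as C#–E#–G#–B–D# — a C# dominant ninth chord.
C# is the root of C# dominant ninth; root in the bass means root position.

C# dominant ninth, root position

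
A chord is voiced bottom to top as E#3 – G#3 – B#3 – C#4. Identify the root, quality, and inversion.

C# major seventh, first inversion

The distinct note names are E#, G#, B#, C#. Stacked in thirds they read C#–E#–G#–B#, which is a major seventh chord on C#.
E# is the third of C# major seventh; third in the bass means first inversion (figured bass 6/5).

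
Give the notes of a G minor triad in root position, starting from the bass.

Spelling G minor: G–Bb–D. In root position the root is bass, giving G, Bb, D from the bottom.

G, Bb, D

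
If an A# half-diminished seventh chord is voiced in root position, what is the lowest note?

A#

A# half-diminished seventh is A#–C#–E–G#. Root position places the root in the bass: A#.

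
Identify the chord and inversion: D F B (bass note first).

B diminished, first inversion

Reducing to letter names: D, F, B. These stack in thirds as B–D–F — a B diminished triad.
D is the third of B diminished; third in the bass means first inversion (figured bass 6).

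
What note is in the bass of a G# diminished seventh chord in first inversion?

B

G# diminished seventh is G#–B–D–F. First inversion places the third in the bass: B.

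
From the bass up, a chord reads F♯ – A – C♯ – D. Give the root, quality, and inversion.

The distinct note names are F#, A, C#, D. Stacked in thirds they read D–F#–A–C#, which is a major seventh chord on D.
The lowest note is F#, the third of the chord, so this is first inversion (figured bass 6/5).

D major seventh, first inversion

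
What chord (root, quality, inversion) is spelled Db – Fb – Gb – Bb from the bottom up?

Gb dominant seventh, second inversion

The pitch classes Db, Fb, Gb, Bb arrange in thirds as Gb–Bb–Db–Fb: a Gb dominant seventh chord.
The lowest note is Db, the fifth of the chord, so this is second inversion (figured bass 4/3).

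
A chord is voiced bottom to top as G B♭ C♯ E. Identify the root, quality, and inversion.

C# diminished seventh, second inversion

The pitch classes G, Bb, C#, E arrange in thirds as C#–E–G–Bb: a C# diminished seventh chord.
G is the fifth of C# diminished seventh; fifth in the bass means second inversion (figured bass 4/3).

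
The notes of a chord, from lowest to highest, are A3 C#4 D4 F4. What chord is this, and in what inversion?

The distinct note names are A, C#, D, F. Stacked in thirds they read D–F–A–C#, which is a minor-major seventh chord on D.
A is the fifth of D minor-major seventh; fifth in the bass means second inversion (figured bass 4/3).

D minor-major seventh, second inversion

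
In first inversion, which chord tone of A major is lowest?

A major is A–C#–E. First inversion places the third in the bass: C#.

C#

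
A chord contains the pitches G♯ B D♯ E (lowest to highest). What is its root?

The distinct letter names are G#, B, D#, E. Arranged as a stack of thirds they read E–G#–B–D#, so E is the root (an E major seventh chord).

E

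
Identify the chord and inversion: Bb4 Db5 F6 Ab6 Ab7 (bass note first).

Bb minor seventh, root position

Reducing to letter names: Bb, Db, F, Ab. These stack in thirds as Bb–Db–F–Ab — a Bb minor seventh chord.
Bb is the root of Bb minor seventh; root in the bass means root position (figured bass 7).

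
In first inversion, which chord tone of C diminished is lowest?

The third of C diminished (C–Eb–Gb) is Eb; that is the bass in first inversion.

Eb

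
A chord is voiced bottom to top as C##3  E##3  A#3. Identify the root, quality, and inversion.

A# augmented, first inversion

The pitch classes C##, E##, A# arrange in thirds as A#–C##–E##: an A# augmented triad.
With the third (C##) in the bass, the chord is in first inversion (figured bass 6).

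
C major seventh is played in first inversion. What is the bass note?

C major seventh is C–E–G–B. First inversion places the third in the bass: E.

E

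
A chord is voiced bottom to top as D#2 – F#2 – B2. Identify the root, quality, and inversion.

B major, first inversion

Reducing to letter names: D#, F#, B. These stack in thirds as B–D#–F# — a B major triad.
The lowest note is D#, the third of the chord, so this is first inversion (figured bass 6).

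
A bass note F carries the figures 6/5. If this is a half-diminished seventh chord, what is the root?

The figures 6/5 mean the third of the chord is in the bass. If F is the third of a half-diminished seventh chord, the root is D (chord tones D–F–Ab–C).

D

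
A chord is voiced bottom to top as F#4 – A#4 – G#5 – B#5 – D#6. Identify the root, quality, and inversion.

The pitch classes F#, A#, G#, B#, D# arrange in thirds as G#–B#–D#–F#–A#: a G# dominant ninth chord.
F# is the seventh of G# dominant ninth; seventh in the bass means third inversion.

G# dominant ninth, third inversion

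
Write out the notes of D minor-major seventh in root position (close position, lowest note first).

D, F, A, C#

Spelling D minor-major seventh: D–F–A–C#. In root position the root is bass, giving D, F, A, C# from the bottom.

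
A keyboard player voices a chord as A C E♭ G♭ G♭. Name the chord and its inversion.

A diminished seventh, root position

The distinct note names are A, C, Eb, Gb. Stacked in thirds they read A–C–Eb–Gb, which is a diminished seventh chord on A.
With the root (A) in the bass, the chord is in root position (figured bass 7).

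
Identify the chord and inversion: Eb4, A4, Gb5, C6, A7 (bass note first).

A diminished seventh, second inversion

The distinct note names are Eb, A, Gb, C. Stacked in thirds they read A–C–Eb–Gb, which is a diminished seventh chord on A.
With the fifth (Eb) in the bass, the chord is in second inversion (figured bass 4/3).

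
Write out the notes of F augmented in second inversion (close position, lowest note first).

F augmented is F–A–C#. Second inversion puts the fifth (C#) in the bass, with the remaining tones above: C#, F, A.

C#, F, A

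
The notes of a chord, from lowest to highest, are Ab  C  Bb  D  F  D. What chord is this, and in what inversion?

Bb dominant ninth, third inversion

The distinct note names are Ab, C, Bb, D, F. Stacked in thirds they read Bb–D–F–Ab–C, which is a dominant ninth chord on Bb.
The lowest note is Ab, the seventh of the chord, so this is third inversion.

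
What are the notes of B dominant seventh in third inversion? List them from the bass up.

Spelling B dominant seventh: B–D#–F#–A. In third inversion the seventh is bass, giving A, B, D#, F# from the bottom.

A, B, D#, F#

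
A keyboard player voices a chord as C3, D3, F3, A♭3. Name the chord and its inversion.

The pitch classes C, D, F, Ab arrange in thirds as D–F–Ab–C: a D half-diminished seventh chord.
The lowest note is C, the seventh of the chord, so this is third inversion (figured bass 4/2).

D half-diminished seventh, third inversion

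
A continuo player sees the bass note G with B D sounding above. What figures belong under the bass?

The notes G, B, D stack in thirds as G–B–D — a G major triad. The bass G is the root, so this is root position: figured 5/3.

5/3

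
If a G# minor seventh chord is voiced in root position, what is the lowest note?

G#

In root position the root is lowest. For G# minor seventh (G#–B–D#–F#) that is G#.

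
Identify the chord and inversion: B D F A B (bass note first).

Reducing to letter names: B, D, F, A. These stack in thirds as B–D–F–A — a B half-diminished seventh chord.
With the root (B) in the bass, the chord is in root position (figured bass 7).

B half-diminished seventh, root position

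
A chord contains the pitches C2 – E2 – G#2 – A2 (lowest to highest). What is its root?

C, E, G#, A are the tones of an A minor-major seventh chord (A–C–E–G#), making A the root.

A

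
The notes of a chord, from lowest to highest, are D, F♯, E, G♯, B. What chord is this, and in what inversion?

E dominant ninth, third inversion

The pitch classes D, F#, E, G#, B arrange in thirds as E–G#–B–D–F#: an E dominant ninth chord.
D is the seventh of E dominant ninth; seventh in the bass means third inversion.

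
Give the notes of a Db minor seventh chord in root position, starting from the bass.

Spelling Db minor seventh: Db–Fb–Ab–Cb. In root position the root is bass, giving Db, Fb, Ab, Cb from the bottom.

Db, Fb, Ab, Cb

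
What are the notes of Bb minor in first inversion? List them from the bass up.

Db, F, Bb

The chord tones are Bb–Db–F. With the third (Db) lowest for first inversion: Db, F, Bb.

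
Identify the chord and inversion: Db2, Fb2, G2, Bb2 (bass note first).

The pitch classes Db, Fb, G, Bb arrange in thirds as G–Bb–Db–Fb: a G diminished seventh chord.
The lowest note is Db, the fifth of the chord, so this is second inversion (figured bass 4/3).

G diminished seventh, second inversion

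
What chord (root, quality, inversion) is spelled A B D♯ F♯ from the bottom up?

B dominant seventh, third inversion

The pitch classes A, B, D#, F# arrange in thirds as B–D#–F#–A: a B dominant seventh chord.
A is the seventh of B dominant seventh; seventh in the bass means third inversion (figured bass 4/2).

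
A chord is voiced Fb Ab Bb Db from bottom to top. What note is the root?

The distinct letter names are Fb, Ab, Bb, Db. Arranged as a stack of thirds they read Bb–Db–Fb–Ab, so Bb is the root (a Bb half-diminished seventh chord).

Bb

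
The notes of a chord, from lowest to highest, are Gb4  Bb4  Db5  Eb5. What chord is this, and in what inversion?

The distinct note names are Gb, Bb, Db, Eb. Stacked in thirds they read Eb–Gb–Bb–Db, which is a minor seventh chord on Eb.
With the third (Gb) in the bass, the chord is in first inversion (figured bass 6/5).

Eb minor seventh, first inversion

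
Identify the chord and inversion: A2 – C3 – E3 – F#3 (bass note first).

F# half-diminished seventh, first inversion

Reducing to letter names: A, C, E, F#. These stack in thirds as F#–A–C–E — an F# half-diminished seventh chord.
The lowest note is A, the third of the chord, so this is first inversion (figured bass 6/5).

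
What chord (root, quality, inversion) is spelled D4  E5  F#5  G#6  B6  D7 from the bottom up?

E dominant ninth, third inversion

The pitch classes D, E, F#, G#, B arrange in thirds as E–G#–B–D–F#: an E dominant ninth chord.
The lowest note is D, the seventh of the chord, so this is third inversion.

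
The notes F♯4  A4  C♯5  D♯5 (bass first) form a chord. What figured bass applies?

6/5

The notes F#, A, C#, D# stack in thirds as D#–F#–A–C# — a D# half-diminished seventh chord. The bass F# is the third, so this is first inversion: figured 6/5.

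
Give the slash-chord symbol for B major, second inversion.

Second inversion of B major has the fifth (F#) in the bass. As a slash chord: B/F#.

B/F#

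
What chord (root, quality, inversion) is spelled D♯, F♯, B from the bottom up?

B major, first inversion

The pitch classes D#, F#, B arrange in thirds as B–D#–F#: a B major triad.
The lowest note is D#, the third of the chord, so this is first inversion (figured bass 6).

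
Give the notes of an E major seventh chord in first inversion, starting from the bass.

G#, B, D#, E

The chord tones are E–G#–B–D#. With the third (G#) lowest for first inversion: G#, B, D#, E.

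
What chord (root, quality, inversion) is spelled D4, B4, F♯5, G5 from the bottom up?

Reducing to letter names: D, B, F#, G. These stack in thirds as G–B–D–F# — a G major seventh chord.
The lowest note is D, the fifth of the chord, so this is second inversion (figured bass 4/3).

G major seventh, second inversion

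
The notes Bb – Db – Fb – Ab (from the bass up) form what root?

Reordering Bb, Db, Fb, Ab into stacked thirds gives Bb–Db–Fb–Ab; the bottom of that stack, Bb, is the root.

Bb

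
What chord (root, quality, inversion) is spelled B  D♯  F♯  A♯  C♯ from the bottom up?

B major ninth, root position

Reducing to letter names: B, D#, F#, A#, C#. These stack in thirds as B–D#–F#–A#–C# — a B major ninth chord.
The lowest note is B, the root of the chord, so this is root position.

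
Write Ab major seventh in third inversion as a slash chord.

Abmaj7/G

Third inversion of Ab major seventh has the seventh (G) in the bass. As a slash chord: Abmaj7/G.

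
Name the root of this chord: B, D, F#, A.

B

Reordering B, D, F#, A into stacked thirds gives B–D–F#–A; the bottom of that stack, B, is the root.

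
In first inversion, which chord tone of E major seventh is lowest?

G#

E major seventh is E–G#–B–D#. First inversion places the third in the bass: G#.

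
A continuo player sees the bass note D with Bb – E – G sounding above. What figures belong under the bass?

4/2

The notes D, Bb, E, G stack in thirds as E–G–Bb–D — an E half-diminished seventh chord. The bass D is the seventh, so this is third inversion: figured 4/2.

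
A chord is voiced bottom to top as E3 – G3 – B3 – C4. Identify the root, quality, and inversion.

C major seventh, first inversion

The distinct note names are E, G, B, C. Stacked in thirds they read C–E–G–B, which is a major seventh chord on C.
E is the third of C major seventh; third in the bass means first inversion (figured bass 6/5).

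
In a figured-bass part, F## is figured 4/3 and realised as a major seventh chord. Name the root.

The figures 4/3 mean the fifth of the chord is in the bass. If F## is the fifth of a major seventh chord, the root is B# (chord tones B#–D##–F##–A##).

B#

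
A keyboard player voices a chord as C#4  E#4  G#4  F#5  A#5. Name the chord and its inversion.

The distinct note names are C#, E#, G#, F#, A#. Stacked in thirds they read F#–A#–C#–E#–G#, which is a major ninth chord on F#.
C# is the fifth of F# major ninth; fifth in the bass means second inversion.

F# major ninth, second inversion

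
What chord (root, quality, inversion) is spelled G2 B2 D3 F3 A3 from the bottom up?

G dominant ninth, root position

The pitch classes G, B, D, F, A arrange in thirds as G–B–D–F–A: a G dominant ninth chord.
G is the root of G dominant ninth; root in the bass means root position.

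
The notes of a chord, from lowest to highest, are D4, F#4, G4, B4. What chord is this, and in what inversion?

The pitch classes D, F#, G, B arrange in thirds as G–B–D–F#: a G major seventh chord.
With the fifth (D) in the bass, the chord is in second inversion (figured bass 4/3).

G major seventh, second inversion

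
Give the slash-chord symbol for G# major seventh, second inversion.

G#maj7/D#

Second inversion of G# major seventh has the fifth (D#) in the bass. As a slash chord: G#maj7/D#.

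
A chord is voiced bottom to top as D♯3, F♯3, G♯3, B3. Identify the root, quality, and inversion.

G# minor seventh, second inversion

The pitch classes D#, F#, G#, B arrange in thirds as G#–B–D#–F#: a G# minor seventh chord.
With the fifth (D#) in the bass, the chord is in second inversion (figured bass 4/3).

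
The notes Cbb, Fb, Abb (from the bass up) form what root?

Reordering Cbb, Fb, Abb into stacked thirds gives Fb–Abb–Cbb; the bottom of that stack, Fb, is the root.

Fb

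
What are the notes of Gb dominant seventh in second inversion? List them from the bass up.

Db, Fb, Gb, Bb

Spelling Gb dominant seventh: Gb–Bb–Db–Fb. In second inversion the fifth is bass, giving Db, Fb, Gb, Bb from the bottom.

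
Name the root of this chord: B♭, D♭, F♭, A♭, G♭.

Reordering Bb, Db, Fb, Ab, Gb into stacked thirds gives Gb–Bb–Db–Fb–Ab; the bottom of that stack, Gb, is the root.

Gb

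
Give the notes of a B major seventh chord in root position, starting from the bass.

B, D#, F#, A#

B major seventh is B–D#–F#–A#. Root position puts the root (B) in the bass, with the remaining tones above: B, D#, F#, A#.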